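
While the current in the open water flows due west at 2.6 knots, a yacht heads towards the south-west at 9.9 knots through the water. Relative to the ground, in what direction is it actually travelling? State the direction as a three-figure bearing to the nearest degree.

234°

Taking east as x and north as y: velocity relative to the water = (-7.000, -7.000) knots; the water relative to ground = (-2.600, 0.000) knots.
Velocity relative to ground = (-7.000, -7.000) + (-2.600, 0.000) = (-9.600, -7.000) knots.
Bearing = atan2(-9.60, -7.00) = 233.90° clockwise from north.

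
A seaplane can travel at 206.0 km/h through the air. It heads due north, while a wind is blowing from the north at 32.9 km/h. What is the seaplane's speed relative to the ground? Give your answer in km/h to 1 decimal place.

Taking east as x and north as y: velocity relative to the air = (0.000, 206.000) km/h; the air relative to ground = (0.000, -32.900) km/h.
Velocity relative to ground = (0.000, 206.000) + (0.000, -32.900) = (0.000, 173.100) km/h.
Speed = |(0.000, 173.100)| = 173.100 km/h.

173.1 km/h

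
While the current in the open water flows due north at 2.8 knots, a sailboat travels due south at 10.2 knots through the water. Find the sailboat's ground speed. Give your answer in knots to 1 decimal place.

7.4 knots

Taking east as x and north as y: velocity relative to the water = (0.000, -10.200) knots; the water relative to ground = (0.000, 2.800) knots.
Velocity relative to ground = (0.000, -10.200) + (0.000, 2.800) = (0.000, -7.400) knots.
Speed = |(0.000, -7.400)| = 7.400 knots.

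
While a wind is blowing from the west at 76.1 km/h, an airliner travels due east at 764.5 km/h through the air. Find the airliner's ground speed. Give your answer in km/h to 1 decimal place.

Taking east as x and north as y: velocity relative to the air = (764.500, 0.000) km/h; the air relative to ground = (76.100, 0.000) km/h.
Velocity relative to ground = (764.500, 0.000) + (76.100, 0.000) = (840.600, 0.000) km/h.
Speed = |(840.600, 0.000)| = 840.600 km/h.

840.6 km/h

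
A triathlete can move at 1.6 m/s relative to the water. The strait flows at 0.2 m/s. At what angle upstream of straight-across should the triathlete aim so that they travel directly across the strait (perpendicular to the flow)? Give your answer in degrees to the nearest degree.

7°

To cancel the current, the upstream component of the triathlete's velocity must equal the flow: 1.6 sin θ = 0.2.
sin θ = 0.2 / 1.6 = 0.1250.
θ = arcsin(0.1250) = 7.181°.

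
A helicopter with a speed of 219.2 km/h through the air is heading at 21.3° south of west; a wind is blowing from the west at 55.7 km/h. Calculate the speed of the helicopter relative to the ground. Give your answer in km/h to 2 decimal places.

168.52 km/h

Taking east as x and north as y: velocity relative to the air = (-204.227, -79.625) km/h; the air relative to ground = (55.700, 0.000) km/h.
Velocity relative to ground = (-204.227, -79.625) + (55.700, 0.000) = (-148.527, -79.625) km/h.
Speed = |(-148.527, -79.625)| = 168.524 km/h.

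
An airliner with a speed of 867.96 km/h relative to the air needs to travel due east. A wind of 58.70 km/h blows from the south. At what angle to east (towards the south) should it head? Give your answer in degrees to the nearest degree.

The wind pushes perpendicular to the desired track; the heading must have a component into the wind equal to 58.70 km/h: 867.96 sin θ = 58.70.
sin θ = 0.0676, so θ = 3.878°.

4°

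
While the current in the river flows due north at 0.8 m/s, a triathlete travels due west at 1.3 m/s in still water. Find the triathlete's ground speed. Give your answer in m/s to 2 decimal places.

1.53 m/s

Taking east as x and north as y: velocity relative to the water = (-1.300, 0.000) m/s; the water relative to ground = (0.000, 0.800) m/s.
Velocity relative to ground = (-1.300, 0.000) + (0.000, 0.800) = (-1.300, 0.800) m/s.
Speed = |(-1.300, 0.800)| = 1.526 m/s.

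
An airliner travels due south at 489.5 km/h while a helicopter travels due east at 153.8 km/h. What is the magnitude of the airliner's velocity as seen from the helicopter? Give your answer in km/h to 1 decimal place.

513.1 km/h

Taking east as x and north as y: airliner velocity = (0.000, -489.500) km/h; helicopter velocity = (153.800, 0.000) km/h.
Velocity of airliner relative to helicopter = (0.000, -489.500) − (153.800, 0.000) = (-153.800, -489.500) km/h.
Magnitude = |(-153.800, -489.500)| = 513.093 km/h.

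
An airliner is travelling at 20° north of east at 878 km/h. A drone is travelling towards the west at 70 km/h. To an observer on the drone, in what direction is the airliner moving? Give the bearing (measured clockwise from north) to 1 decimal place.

071.5°

Taking east as x and north as y: airliner velocity = (825.050, 300.294) km/h; drone velocity = (-70.000, 0.000) km/h.
Velocity of airliner relative to drone = (825.050, 300.294) − (-70.000, 0.000) = (895.050, 300.294) km/h.
Bearing = atan2(895.05, 300.29) = 71.45° clockwise from north.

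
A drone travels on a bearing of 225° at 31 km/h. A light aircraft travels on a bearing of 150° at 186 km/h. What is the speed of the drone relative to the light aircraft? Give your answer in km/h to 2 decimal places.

180.48 km/h

Taking east as x and north as y: drone velocity = (-21.920, -21.920) km/h; light aircraft velocity = (93.000, -161.081) km/h.
Velocity of drone relative to light aircraft = (-21.920, -21.920) − (93.000, -161.081) = (-114.920, 139.160) km/h.
Magnitude = |(-114.920, 139.160)| = 180.478 km/h.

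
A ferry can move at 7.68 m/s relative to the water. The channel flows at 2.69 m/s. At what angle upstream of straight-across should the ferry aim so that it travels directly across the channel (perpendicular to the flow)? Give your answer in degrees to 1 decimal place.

20.5°

To cancel the current, the upstream component of the ferry's velocity must equal the flow: 7.68 sin θ = 2.69.
sin θ = 2.69 / 7.68 = 0.3503.
θ = arcsin(0.3503) = 20.503°.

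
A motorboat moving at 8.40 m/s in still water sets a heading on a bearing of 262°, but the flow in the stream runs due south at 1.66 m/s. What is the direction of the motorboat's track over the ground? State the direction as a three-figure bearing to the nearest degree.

251°

Taking east as x and north as y: velocity relative to the water = (-8.318, -1.169) m/s; the water relative to ground = (0.000, -1.660) m/s.
Velocity relative to ground = (-8.318, -1.169) + (0.000, -1.660) = (-8.318, -2.829) m/s.
Bearing = atan2(-8.32, -2.83) = 251.22° clockwise from north.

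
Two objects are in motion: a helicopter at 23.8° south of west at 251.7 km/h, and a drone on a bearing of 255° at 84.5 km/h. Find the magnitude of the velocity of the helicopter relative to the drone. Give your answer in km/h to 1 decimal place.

Taking east as x and north as y: helicopter velocity = (-230.295, -101.572) km/h; drone velocity = (-81.621, -21.870) km/h.
Velocity of helicopter relative to drone = (-230.295, -101.572) − (-81.621, -21.870) = (-148.675, -79.702) km/h.
Magnitude = |(-148.675, -79.702)| = 168.691 km/h.

168.7 km/h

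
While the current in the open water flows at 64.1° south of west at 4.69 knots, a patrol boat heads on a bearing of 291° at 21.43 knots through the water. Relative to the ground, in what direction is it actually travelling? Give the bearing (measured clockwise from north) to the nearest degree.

Taking east as x and north as y: velocity relative to the water = (-20.007, 7.680) knots; the water relative to ground = (-2.049, -4.219) knots.
Velocity relative to ground = (-20.007, 7.680) + (-2.049, -4.219) = (-22.055, 3.461) knots.
Bearing = atan2(-22.06, 3.46) = 278.92° clockwise from north.

279°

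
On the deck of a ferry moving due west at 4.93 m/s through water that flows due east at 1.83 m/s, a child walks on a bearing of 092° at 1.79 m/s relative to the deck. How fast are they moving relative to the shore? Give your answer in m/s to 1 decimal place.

1.3 m/s

In east/north components (m/s): child relative to ferry = (1.789, -0.062); ferry relative to water = (-4.930, 0.000); water relative to ground = (1.830, 0.000).
Sum = (-1.311, -0.062) m/s.
Speed = |(-1.311, -0.062)| = 1.313 m/s.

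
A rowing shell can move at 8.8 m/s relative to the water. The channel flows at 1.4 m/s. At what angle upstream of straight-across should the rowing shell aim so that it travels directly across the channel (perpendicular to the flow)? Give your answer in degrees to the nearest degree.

9°

To cancel the current, the upstream component of the rowing shell's velocity must equal the flow: 8.8 sin θ = 1.4.
sin θ = 1.4 / 8.8 = 0.1591.
θ = arcsin(0.1591) = 9.154°.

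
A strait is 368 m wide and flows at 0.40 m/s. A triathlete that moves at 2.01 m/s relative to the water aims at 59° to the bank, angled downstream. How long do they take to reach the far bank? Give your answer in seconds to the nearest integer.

214 s

The component of the triathlete's velocity perpendicular to the bank is 2.01 × sin 59° = 1.723 m/s.
Only the cross-stream component determines the crossing time; the current contributes nothing perpendicular to the bank.
Time = 368 / 1.723 = 213.593 s.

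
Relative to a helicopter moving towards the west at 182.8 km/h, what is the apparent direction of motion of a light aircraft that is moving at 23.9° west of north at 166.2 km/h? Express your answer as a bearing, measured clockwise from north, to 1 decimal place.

037.2°

Taking east as x and north as y: light aircraft velocity = (-67.335, 151.949) km/h; helicopter velocity = (-182.800, 0.000) km/h.
Velocity of light aircraft relative to helicopter = (-67.335, 151.949) − (-182.800, 0.000) = (115.465, 151.949) km/h.
Bearing = atan2(115.47, 151.95) = 37.23° clockwise from north.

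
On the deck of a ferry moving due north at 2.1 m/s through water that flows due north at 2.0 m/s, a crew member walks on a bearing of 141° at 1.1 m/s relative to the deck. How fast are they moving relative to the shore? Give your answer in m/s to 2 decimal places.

In east/north components (m/s): crew member relative to ferry = (0.692, -0.855); ferry relative to water = (0.000, 2.100); water relative to ground = (0.000, 2.000).
Sum = (0.692, 3.245) m/s.
Speed = |(0.692, 3.245)| = 3.318 m/s.

3.32 m/s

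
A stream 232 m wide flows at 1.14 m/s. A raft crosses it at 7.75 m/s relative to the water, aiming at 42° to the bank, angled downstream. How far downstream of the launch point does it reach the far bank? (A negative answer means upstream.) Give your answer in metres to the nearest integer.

309 m

Perpendicular speed = 5.186 m/s; crossing time = 232 / 5.186 = 44.738 s.
Net downstream speed = 6.899 m/s.
Drift = 6.899 × 44.738 = 308.663 m (downstream).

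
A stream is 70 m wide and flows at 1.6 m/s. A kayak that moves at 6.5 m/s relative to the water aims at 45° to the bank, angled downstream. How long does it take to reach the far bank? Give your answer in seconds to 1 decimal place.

The component of the kayak's velocity perpendicular to the bank is 6.5 × sin 45° = 4.596 m/s.
The flow acts along the bank and has no component across it.
Time = 70 / 4.596 = 15.230 s.

15.2 s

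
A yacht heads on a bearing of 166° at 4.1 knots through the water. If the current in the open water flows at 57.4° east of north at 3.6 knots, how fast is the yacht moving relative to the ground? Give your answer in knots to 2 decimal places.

4.51 knots

Taking east as x and north as y: velocity relative to the water = (0.992, -3.978) knots; the water relative to ground = (3.033, 1.940) knots.
Velocity relative to ground = (0.992, -3.978) + (3.033, 1.940) = (4.025, -2.039) knots.
Speed = |(4.025, -2.039)| = 4.512 knots.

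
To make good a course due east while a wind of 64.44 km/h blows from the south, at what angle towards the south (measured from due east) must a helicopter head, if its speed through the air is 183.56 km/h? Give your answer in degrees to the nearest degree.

The wind pushes perpendicular to the desired track; the heading must have a component into the wind equal to 64.44 km/h: 183.56 sin θ = 64.44.
sin θ = 0.3511, so θ = 20.552°.

21°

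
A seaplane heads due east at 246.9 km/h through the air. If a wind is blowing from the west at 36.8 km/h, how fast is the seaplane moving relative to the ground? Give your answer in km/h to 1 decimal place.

283.7 km/h

Taking east as x and north as y: velocity relative to the air = (246.900, 0.000) km/h; the air relative to ground = (36.800, 0.000) km/h.
Velocity relative to ground = (246.900, 0.000) + (36.800, 0.000) = (283.700, 0.000) km/h.
Speed = |(283.700, 0.000)| = 283.700 km/h.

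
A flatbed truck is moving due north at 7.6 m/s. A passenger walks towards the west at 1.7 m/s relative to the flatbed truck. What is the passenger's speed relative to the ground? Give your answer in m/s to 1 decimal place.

Taking east as x and north as y: flatbed truck velocity = (0.000, 7.600) m/s; passenger velocity relative to flatbed truck = (-1.700, 0.000) m/s.
Velocity relative to ground = (0.000, 7.600) + (-1.700, 0.000) = (-1.700, 7.600) m/s.
Speed = |(-1.700, 7.600)| = 7.788 m/s.

7.8 m/s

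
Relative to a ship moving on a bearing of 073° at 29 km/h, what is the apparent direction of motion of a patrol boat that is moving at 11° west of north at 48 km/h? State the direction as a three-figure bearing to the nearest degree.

Taking east as x and north as y: patrol boat velocity = (-9.159, 47.118) km/h; ship velocity = (27.733, 8.479) km/h.
Velocity of patrol boat relative to ship = (-9.159, 47.118) − (27.733, 8.479) = (-36.892, 38.639) km/h.
Bearing = atan2(-36.89, 38.64) = 316.33° clockwise from north.

316°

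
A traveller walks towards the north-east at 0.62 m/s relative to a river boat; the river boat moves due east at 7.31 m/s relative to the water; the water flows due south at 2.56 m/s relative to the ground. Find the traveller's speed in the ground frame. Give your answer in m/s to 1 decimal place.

8.0 m/s

In east/north components (m/s): traveller relative to river boat = (0.438, 0.438); river boat relative to water = (7.310, 0.000); water relative to ground = (0.000, -2.560).
Sum = (7.748, -2.122) m/s.
Speed = |(7.748, -2.122)| = 8.034 m/s.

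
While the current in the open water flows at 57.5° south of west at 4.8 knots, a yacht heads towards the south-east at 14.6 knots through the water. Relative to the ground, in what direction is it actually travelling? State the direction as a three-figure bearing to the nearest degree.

Taking east as x and north as y: velocity relative to the water = (10.324, -10.324) knots; the water relative to ground = (-2.579, -4.048) knots.
Velocity relative to ground = (10.324, -10.324) + (-2.579, -4.048) = (7.745, -14.372) knots.
Bearing = atan2(7.74, -14.37) = 151.68° clockwise from north.

152°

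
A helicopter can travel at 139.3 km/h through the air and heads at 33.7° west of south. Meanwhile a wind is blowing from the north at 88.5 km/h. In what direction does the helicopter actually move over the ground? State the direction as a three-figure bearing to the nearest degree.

201°

Taking east as x and north as y: velocity relative to the air = (-77.290, -115.891) km/h; the air relative to ground = (0.000, -88.500) km/h.
Velocity relative to ground = (-77.290, -115.891) + (0.000, -88.500) = (-77.290, -204.391) km/h.
Bearing = atan2(-77.29, -204.39) = 200.71° clockwise from north.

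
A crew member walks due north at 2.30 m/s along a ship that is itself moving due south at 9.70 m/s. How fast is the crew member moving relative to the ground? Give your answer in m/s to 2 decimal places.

7.40 m/s

Taking east as x and north as y: ship velocity = (0.000, -9.700) m/s; crew member velocity relative to ship = (0.000, 2.300) m/s.
Velocity relative to ground = (0.000, -9.700) + (0.000, 2.300) = (0.000, -7.400) m/s.
Speed = |(0.000, -7.400)| = 7.400 m/s.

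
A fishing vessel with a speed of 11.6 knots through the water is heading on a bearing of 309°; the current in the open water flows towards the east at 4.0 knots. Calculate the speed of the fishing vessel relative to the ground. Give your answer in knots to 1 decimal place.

8.9 knots

Taking east as x and north as y: velocity relative to the water = (-9.015, 7.300) knots; the water relative to ground = (4.000, 0.000) knots.
Velocity relative to ground = (-9.015, 7.300) + (4.000, 0.000) = (-5.015, 7.300) knots.
Speed = |(-5.015, 7.300)| = 8.857 knots.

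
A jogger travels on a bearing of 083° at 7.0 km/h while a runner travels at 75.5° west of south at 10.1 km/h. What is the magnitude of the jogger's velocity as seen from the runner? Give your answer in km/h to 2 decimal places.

17.06 km/h

Taking east as x and north as y: jogger velocity = (6.948, 0.853) km/h; runner velocity = (-9.778, -2.529) km/h.
Velocity of jogger relative to runner = (6.948, 0.853) − (-9.778, -2.529) = (16.726, 3.382) km/h.
Magnitude = |(16.726, 3.382)| = 17.065 km/h.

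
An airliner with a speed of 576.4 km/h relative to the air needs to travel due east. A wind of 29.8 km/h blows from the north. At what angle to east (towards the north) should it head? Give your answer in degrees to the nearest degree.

The wind pushes perpendicular to the desired track; the heading must have a component into the wind equal to 29.8 km/h: 576.4 sin θ = 29.8.
sin θ = 0.0517, so θ = 2.964°.

3°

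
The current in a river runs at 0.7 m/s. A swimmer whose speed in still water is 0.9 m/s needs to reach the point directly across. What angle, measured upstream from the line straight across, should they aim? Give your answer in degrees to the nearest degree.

51°

To cancel the current, the upstream component of the swimmer's velocity must equal the flow: 0.9 sin θ = 0.7.
sin θ = 0.7 / 0.9 = 0.7778.
θ = arcsin(0.7778) = 51.058°.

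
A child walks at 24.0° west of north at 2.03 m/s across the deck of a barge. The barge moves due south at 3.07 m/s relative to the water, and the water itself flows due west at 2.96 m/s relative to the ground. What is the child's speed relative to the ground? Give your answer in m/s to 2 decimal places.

In east/north components (m/s): child relative to barge = (-0.826, 1.854); barge relative to water = (0.000, -3.070); water relative to ground = (-2.960, 0.000).
Sum = (-3.786, -1.216) m/s.
Speed = |(-3.786, -1.216)| = 3.976 m/s.

3.98 m/s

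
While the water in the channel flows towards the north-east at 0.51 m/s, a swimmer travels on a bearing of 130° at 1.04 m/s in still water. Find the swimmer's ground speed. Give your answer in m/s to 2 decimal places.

1.20 m/s

Taking east as x and north as y: velocity relative to the water = (0.797, -0.668) m/s; the water relative to ground = (0.361, 0.361) m/s.
Velocity relative to ground = (0.797, -0.668) + (0.361, 0.361) = (1.157, -0.308) m/s.
Speed = |(1.157, -0.308)| = 1.198 m/s.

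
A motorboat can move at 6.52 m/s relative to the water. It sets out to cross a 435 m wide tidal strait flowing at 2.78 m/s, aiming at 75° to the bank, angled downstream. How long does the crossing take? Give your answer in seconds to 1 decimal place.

The component of the motorboat's velocity perpendicular to the bank is 6.52 × sin 75° = 6.298 m/s.
The current is parallel to the bank, so it does not affect the crossing time.
Time = 435 / 6.298 = 69.071 s.

69.1 s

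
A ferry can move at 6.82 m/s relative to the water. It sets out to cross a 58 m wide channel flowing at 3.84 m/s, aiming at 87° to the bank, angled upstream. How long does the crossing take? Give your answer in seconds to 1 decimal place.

8.5 s

The component of the ferry's velocity perpendicular to the bank is 6.82 × sin 87° = 6.811 m/s.
The flow acts along the bank and has no component across it.
Time = 58 / 6.811 = 8.516 s.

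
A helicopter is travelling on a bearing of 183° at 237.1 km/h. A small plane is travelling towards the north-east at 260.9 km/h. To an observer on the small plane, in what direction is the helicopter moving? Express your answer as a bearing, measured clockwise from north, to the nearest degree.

205°

Taking east as x and north as y: helicopter velocity = (-12.409, -236.775) km/h; small plane velocity = (184.484, 184.484) km/h.
Velocity of helicopter relative to small plane = (-12.409, -236.775) − (184.484, 184.484) = (-196.893, -421.259) km/h.
Bearing = atan2(-196.89, -421.26) = 205.05° clockwise from north.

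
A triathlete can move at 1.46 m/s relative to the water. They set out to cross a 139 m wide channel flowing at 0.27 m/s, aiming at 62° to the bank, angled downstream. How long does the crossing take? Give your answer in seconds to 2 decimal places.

The component of the triathlete's velocity perpendicular to the bank is 1.46 × sin 62° = 1.289 m/s.
Only the cross-stream component determines the crossing time; the current contributes nothing perpendicular to the bank.
Time = 139 / 1.289 = 107.827 s.

107.83 s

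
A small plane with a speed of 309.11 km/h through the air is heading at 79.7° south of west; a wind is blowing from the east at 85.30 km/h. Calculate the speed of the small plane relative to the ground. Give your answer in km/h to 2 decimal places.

Taking east as x and north as y: velocity relative to the air = (-55.270, -304.129) km/h; the air relative to ground = (-85.300, 0.000) km/h.
Velocity relative to ground = (-55.270, -304.129) + (-85.300, 0.000) = (-140.570, -304.129) km/h.
Speed = |(-140.570, -304.129)| = 335.043 km/h.

335.04 km/h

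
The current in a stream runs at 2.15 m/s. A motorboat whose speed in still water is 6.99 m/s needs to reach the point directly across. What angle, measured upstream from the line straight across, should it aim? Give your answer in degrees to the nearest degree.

To cancel the current, the upstream component of the motorboat's velocity must equal the flow: 6.99 sin θ = 2.15.
sin θ = 2.15 / 6.99 = 0.3076.
θ = arcsin(0.3076) = 17.914°.

18°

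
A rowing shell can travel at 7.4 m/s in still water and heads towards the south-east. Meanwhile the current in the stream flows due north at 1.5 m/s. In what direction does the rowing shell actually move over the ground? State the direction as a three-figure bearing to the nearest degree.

126°

Taking east as x and north as y: velocity relative to the water = (5.233, -5.233) m/s; the water relative to ground = (0.000, 1.500) m/s.
Velocity relative to ground = (5.233, -5.233) + (0.000, 1.500) = (5.233, -3.733) m/s.
Bearing = atan2(5.23, -3.73) = 125.50° clockwise from north.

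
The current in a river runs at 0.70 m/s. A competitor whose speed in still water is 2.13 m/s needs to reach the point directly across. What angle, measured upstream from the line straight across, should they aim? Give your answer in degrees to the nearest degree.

To cancel the current, the upstream component of the competitor's velocity must equal the flow: 2.13 sin θ = 0.70.
sin θ = 0.70 / 2.13 = 0.3286.
θ = arcsin(0.3286) = 19.186°.

19°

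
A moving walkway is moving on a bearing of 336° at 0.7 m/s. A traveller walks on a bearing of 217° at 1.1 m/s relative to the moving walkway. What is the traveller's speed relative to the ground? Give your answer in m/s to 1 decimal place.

Taking east as x and north as y: moving walkway velocity = (-0.285, 0.639) m/s; traveller velocity relative to moving walkway = (-0.662, -0.878) m/s.
Velocity relative to ground = (-0.285, 0.639) + (-0.662, -0.878) = (-0.947, -0.239) m/s.
Speed = |(-0.947, -0.239)| = 0.976 m/s.

1.0 m/s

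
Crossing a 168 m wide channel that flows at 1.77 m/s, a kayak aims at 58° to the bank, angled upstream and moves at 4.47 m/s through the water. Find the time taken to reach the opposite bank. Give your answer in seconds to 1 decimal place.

The component of the kayak's velocity perpendicular to the bank is 4.47 × sin 58° = 3.791 m/s.
The flow acts along the bank and has no component across it.
Time = 168 / 3.791 = 44.318 s.

44.3 s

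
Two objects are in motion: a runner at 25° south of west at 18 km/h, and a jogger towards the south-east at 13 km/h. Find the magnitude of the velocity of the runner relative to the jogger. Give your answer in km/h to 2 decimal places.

Taking east as x and north as y: runner velocity = (-16.314, -7.607) km/h; jogger velocity = (9.192, -9.192) km/h.
Velocity of runner relative to jogger = (-16.314, -7.607) − (9.192, -9.192) = (-25.506, 1.585) km/h.
Magnitude = |(-25.506, 1.585)| = 25.555 km/h.

25.56 km/h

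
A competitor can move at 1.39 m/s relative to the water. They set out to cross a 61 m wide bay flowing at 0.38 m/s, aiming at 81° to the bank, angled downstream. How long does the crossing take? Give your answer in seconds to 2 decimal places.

44.43 s

The component of the competitor's velocity perpendicular to the bank is 1.39 × sin 81° = 1.373 m/s.
The flow acts along the bank and has no component across it.
Time = 61 / 1.373 = 44.432 s.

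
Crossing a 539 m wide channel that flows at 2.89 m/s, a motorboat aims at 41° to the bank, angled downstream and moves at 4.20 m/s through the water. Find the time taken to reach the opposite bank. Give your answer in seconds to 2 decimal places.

195.61 s

The component of the motorboat's velocity perpendicular to the bank is 4.20 × sin 41° = 2.755 m/s.
The flow acts along the bank and has no component across it.
Time = 539 / 2.755 = 195.612 s.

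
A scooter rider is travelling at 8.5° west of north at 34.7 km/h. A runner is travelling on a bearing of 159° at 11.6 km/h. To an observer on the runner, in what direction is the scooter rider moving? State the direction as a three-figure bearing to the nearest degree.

Taking east as x and north as y: scooter rider velocity = (-5.129, 34.319) km/h; runner velocity = (4.157, -10.830) km/h.
Velocity of scooter rider relative to runner = (-5.129, 34.319) − (4.157, -10.830) = (-9.286, 45.148) km/h.
Bearing = atan2(-9.29, 45.15) = 348.38° clockwise from north.

348°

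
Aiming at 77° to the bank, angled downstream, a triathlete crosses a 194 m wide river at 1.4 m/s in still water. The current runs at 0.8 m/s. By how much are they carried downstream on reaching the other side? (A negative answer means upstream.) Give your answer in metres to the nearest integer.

Perpendicular speed = 1.364 m/s; crossing time = 194 / 1.364 = 142.216 s.
Net downstream speed = 1.115 m/s.
Drift = 1.115 × 142.216 = 158.562 m (downstream).

159 m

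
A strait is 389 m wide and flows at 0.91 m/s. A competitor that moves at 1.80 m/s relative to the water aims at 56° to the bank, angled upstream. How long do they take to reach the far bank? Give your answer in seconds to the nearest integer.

261 s

The component of the competitor's velocity perpendicular to the bank is 1.80 × sin 56° = 1.492 m/s.
The current is parallel to the bank, so it does not affect the crossing time.
Time = 389 / 1.492 = 260.677 s.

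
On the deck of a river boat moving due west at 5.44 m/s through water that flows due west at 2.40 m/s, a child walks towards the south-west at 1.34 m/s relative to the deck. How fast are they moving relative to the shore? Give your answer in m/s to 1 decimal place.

In east/north components (m/s): child relative to river boat = (-0.948, -0.948); river boat relative to water = (-5.440, 0.000); water relative to ground = (-2.400, 0.000).
Sum = (-8.788, -0.948) m/s.
Speed = |(-8.788, -0.948)| = 8.838 m/s.

8.8 m/s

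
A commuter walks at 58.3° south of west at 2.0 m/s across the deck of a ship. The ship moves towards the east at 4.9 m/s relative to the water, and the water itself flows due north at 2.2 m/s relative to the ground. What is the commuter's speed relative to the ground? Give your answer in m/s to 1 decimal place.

3.9 m/s

In east/north components (m/s): commuter relative to ship = (-1.051, -1.702); ship relative to water = (4.900, 0.000); water relative to ground = (0.000, 2.200).
Sum = (3.849, 0.498) m/s.
Speed = |(3.849, 0.498)| = 3.881 m/s.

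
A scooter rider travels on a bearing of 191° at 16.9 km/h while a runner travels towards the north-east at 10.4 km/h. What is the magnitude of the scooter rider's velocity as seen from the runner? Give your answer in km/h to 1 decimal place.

26.2 km/h

Taking east as x and north as y: scooter rider velocity = (-3.225, -16.589) km/h; runner velocity = (7.354, 7.354) km/h.
Velocity of scooter rider relative to runner = (-3.225, -16.589) − (7.354, 7.354) = (-10.579, -23.943) km/h.
Magnitude = |(-10.579, -23.943)| = 26.176 km/h.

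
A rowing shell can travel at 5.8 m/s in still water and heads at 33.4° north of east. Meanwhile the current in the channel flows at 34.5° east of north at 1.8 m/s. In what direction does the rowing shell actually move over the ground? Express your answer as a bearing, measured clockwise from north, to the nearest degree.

Taking east as x and north as y: velocity relative to the water = (4.842, 3.193) m/s; the water relative to ground = (1.020, 1.483) m/s.
Velocity relative to ground = (4.842, 3.193) + (1.020, 1.483) = (5.862, 4.676) m/s.
Bearing = atan2(5.86, 4.68) = 51.42° clockwise from north.

051°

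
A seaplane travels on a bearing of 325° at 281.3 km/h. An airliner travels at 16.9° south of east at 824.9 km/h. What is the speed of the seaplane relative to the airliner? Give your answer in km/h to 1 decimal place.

Taking east as x and north as y: seaplane velocity = (-161.347, 230.427) km/h; airliner velocity = (789.276, -239.800) km/h.
Velocity of seaplane relative to airliner = (-161.347, 230.427) − (789.276, -239.800) = (-950.623, 470.228) km/h.
Magnitude = |(-950.623, 470.228)| = 1060.565 km/h.

1060.6 km/h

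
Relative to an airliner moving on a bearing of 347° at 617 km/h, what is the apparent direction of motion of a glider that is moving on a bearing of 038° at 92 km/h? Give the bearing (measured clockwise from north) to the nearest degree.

160°

Taking east as x and north as y: glider velocity = (56.641, 72.497) km/h; airliner velocity = (-138.795, 601.186) km/h.
Velocity of glider relative to airliner = (56.641, 72.497) − (-138.795, 601.186) = (195.436, -528.689) km/h.
Bearing = atan2(195.44, -528.69) = 159.71° clockwise from north.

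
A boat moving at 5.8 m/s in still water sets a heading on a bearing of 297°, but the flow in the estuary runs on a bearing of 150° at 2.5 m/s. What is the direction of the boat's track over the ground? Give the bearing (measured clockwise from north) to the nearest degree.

277°

Taking east as x and north as y: velocity relative to the water = (-5.168, 2.633) m/s; the water relative to ground = (1.250, -2.165) m/s.
Velocity relative to ground = (-5.168, 2.633) + (1.250, -2.165) = (-3.918, 0.468) m/s.
Bearing = atan2(-3.92, 0.47) = 276.81° clockwise from north.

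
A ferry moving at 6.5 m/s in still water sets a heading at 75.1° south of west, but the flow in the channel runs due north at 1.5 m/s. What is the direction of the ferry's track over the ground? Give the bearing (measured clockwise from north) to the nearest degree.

199°

Taking east as x and north as y: velocity relative to the water = (-1.671, -6.281) m/s; the water relative to ground = (0.000, 1.500) m/s.
Velocity relative to ground = (-1.671, -6.281) + (0.000, 1.500) = (-1.671, -4.781) m/s.
Bearing = atan2(-1.67, -4.78) = 199.27° clockwise from north.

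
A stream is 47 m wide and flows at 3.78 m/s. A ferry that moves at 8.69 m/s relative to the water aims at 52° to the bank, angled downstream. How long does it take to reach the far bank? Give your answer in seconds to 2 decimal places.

6.86 s

The component of the ferry's velocity perpendicular to the bank is 8.69 × sin 52° = 6.848 m/s.
Only the cross-stream component determines the crossing time; the current contributes nothing perpendicular to the bank.
Time = 47 / 6.848 = 6.864 s.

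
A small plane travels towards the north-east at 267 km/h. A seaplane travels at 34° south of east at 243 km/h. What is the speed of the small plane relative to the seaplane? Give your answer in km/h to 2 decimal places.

Taking east as x and north as y: small plane velocity = (188.798, 188.798) km/h; seaplane velocity = (201.456, -135.884) km/h.
Velocity of small plane relative to seaplane = (188.798, 188.798) − (201.456, -135.884) = (-12.659, 324.681) km/h.
Magnitude = |(-12.659, 324.681)| = 324.928 km/h.

324.93 km/h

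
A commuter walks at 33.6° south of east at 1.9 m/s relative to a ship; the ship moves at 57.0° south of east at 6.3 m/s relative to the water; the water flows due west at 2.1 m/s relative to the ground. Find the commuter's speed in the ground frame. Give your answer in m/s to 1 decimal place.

7.0 m/s

In east/north components (m/s): commuter relative to ship = (1.583, -1.051); ship relative to water = (3.431, -5.284); water relative to ground = (-2.100, 0.000).
Sum = (2.914, -6.335) m/s.
Speed = |(2.914, -6.335)| = 6.973 m/s.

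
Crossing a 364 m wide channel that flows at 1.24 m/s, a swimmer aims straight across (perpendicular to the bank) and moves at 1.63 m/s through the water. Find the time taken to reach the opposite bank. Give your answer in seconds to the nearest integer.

The component of the swimmer's velocity perpendicular to the bank is 1.63 m/s.
The flow acts along the bank and has no component across it.
Time = 364 / 1.630 = 223.313 s.

223 s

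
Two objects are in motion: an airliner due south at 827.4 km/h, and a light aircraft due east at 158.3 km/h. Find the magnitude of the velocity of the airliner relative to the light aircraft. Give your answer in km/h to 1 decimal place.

842.4 km/h

Taking east as x and north as y: airliner velocity = (0.000, -827.400) km/h; light aircraft velocity = (158.300, 0.000) km/h.
Velocity of airliner relative to light aircraft = (0.000, -827.400) − (158.300, 0.000) = (-158.300, -827.400) km/h.
Magnitude = |(-158.300, -827.400)| = 842.407 km/h.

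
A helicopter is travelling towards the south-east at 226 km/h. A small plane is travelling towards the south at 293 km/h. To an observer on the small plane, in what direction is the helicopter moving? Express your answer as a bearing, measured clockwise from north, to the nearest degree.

050°

Taking east as x and north as y: helicopter velocity = (159.806, -159.806) km/h; small plane velocity = (0.000, -293.000) km/h.
Velocity of helicopter relative to small plane = (159.806, -159.806) − (0.000, -293.000) = (159.806, 133.194) km/h.
Bearing = atan2(159.81, 133.19) = 50.19° clockwise from north.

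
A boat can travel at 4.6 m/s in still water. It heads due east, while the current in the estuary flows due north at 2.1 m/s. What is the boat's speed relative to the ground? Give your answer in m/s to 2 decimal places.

Taking east as x and north as y: velocity relative to the water = (4.600, 0.000) m/s; the water relative to ground = (0.000, 2.100) m/s.
Velocity relative to ground = (4.600, 0.000) + (0.000, 2.100) = (4.600, 2.100) m/s.
Speed = |(4.600, 2.100)| = 5.057 m/s.

5.06 m/s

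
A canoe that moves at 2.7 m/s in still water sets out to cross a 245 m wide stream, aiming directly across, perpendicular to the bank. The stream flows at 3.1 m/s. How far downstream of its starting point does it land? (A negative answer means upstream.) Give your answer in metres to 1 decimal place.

281.3 m

Perpendicular speed = 2.700 m/s; crossing time = 245 / 2.700 = 90.741 s.
Net downstream speed = 3.100 m/s.
Drift = 3.100 × 90.741 = 281.296 m (downstream).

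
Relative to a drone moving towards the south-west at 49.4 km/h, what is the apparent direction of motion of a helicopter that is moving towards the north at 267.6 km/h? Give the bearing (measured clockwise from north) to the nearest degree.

Taking east as x and north as y: helicopter velocity = (0.000, 267.600) km/h; drone velocity = (-34.931, -34.931) km/h.
Velocity of helicopter relative to drone = (0.000, 267.600) − (-34.931, -34.931) = (34.931, 302.531) km/h.
Bearing = atan2(34.93, 302.53) = 6.59° clockwise from north.

007°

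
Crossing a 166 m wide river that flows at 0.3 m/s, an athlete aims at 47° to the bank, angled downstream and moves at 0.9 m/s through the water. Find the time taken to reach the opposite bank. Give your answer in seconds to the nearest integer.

252 s

The component of the athlete's velocity perpendicular to the bank is 0.9 × sin 47° = 0.658 m/s.
Only the cross-stream component determines the crossing time; the current contributes nothing perpendicular to the bank.
Time = 166 / 0.658 = 252.196 s.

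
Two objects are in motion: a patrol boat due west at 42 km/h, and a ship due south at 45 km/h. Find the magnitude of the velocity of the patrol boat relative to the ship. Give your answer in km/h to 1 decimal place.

61.6 km/h

Taking east as x and north as y: patrol boat velocity = (-42.000, 0.000) km/h; ship velocity = (0.000, -45.000) km/h.
Velocity of patrol boat relative to ship = (-42.000, 0.000) − (0.000, -45.000) = (-42.000, 45.000) km/h.
Magnitude = |(-42.000, 45.000)| = 61.555 km/h.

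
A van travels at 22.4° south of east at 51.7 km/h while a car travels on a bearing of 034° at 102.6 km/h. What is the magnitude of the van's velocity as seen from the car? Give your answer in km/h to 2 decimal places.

105.20 km/h

Taking east as x and north as y: van velocity = (47.799, -19.701) km/h; car velocity = (57.373, 85.059) km/h.
Velocity of van relative to car = (47.799, -19.701) − (57.373, 85.059) = (-9.574, -104.761) km/h.
Magnitude = |(-9.574, -104.761)| = 105.197 km/h.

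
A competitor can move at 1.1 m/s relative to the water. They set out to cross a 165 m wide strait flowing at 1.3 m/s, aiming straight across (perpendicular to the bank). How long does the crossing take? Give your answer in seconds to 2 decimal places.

The component of the competitor's velocity perpendicular to the bank is 1.1 m/s.
Only the cross-stream component determines the crossing time; the current contributes nothing perpendicular to the bank.
Time = 165 / 1.100 = 150.000 s.

150.00 s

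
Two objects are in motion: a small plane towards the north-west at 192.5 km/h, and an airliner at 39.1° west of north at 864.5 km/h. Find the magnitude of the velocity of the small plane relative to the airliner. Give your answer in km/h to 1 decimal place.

673.3 km/h

Taking east as x and north as y: small plane velocity = (-136.118, 136.118) km/h; airliner velocity = (-545.219, 670.892) km/h.
Velocity of small plane relative to airliner = (-136.118, 136.118) − (-545.219, 670.892) = (409.101, -534.774) km/h.
Magnitude = |(409.101, -534.774)| = 673.311 km/h.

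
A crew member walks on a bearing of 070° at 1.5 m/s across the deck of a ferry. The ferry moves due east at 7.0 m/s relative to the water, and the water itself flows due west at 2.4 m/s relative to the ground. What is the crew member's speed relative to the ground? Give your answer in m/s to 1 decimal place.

6.0 m/s

In east/north components (m/s): crew member relative to ferry = (1.410, 0.513); ferry relative to water = (7.000, 0.000); water relative to ground = (-2.400, 0.000).
Sum = (6.010, 0.513) m/s.
Speed = |(6.010, 0.513)| = 6.031 m/s.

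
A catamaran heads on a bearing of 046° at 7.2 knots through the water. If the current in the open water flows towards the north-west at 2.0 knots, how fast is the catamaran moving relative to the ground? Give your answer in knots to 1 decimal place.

Taking east as x and north as y: velocity relative to the water = (5.179, 5.002) knots; the water relative to ground = (-1.414, 1.414) knots.
Velocity relative to ground = (5.179, 5.002) + (-1.414, 1.414) = (3.765, 6.416) knots.
Speed = |(3.765, 6.416)| = 7.439 knots.

7.4 knots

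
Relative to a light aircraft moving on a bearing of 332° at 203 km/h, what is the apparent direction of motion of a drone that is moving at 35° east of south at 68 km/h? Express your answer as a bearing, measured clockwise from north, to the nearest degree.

150°

Taking east as x and north as y: drone velocity = (39.003, -55.702) km/h; light aircraft velocity = (-95.303, 179.238) km/h.
Velocity of drone relative to light aircraft = (39.003, -55.702) − (-95.303, 179.238) = (134.306, -234.941) km/h.
Bearing = atan2(134.31, -234.94) = 150.25° clockwise from north.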